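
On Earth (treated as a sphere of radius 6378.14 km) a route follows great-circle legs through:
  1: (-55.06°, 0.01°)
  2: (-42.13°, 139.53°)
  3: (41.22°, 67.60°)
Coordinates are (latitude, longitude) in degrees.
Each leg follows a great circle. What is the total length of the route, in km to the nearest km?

20315 km

Leg 1→2: central angle 1.3420 rad, distance 8559.3 km.
Leg 2→3: central angle 1.8432 rad, distance 11755.9 km.
Total: 8559.3 + 11755.9 ≈ 20315 km.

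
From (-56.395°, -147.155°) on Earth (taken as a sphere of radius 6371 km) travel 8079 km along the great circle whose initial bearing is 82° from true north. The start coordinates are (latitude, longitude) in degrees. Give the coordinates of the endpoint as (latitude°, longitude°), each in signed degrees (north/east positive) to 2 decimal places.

-10.06°, -73.41°

Angular distance δ = d/R = 8079/6371 = 1.26809 rad; initial bearing θ = 1.4312 rad.
sin φ₂ = sin φ₁ cos δ + cos φ₁ sin δ cos θ = (-0.8329)(0.2981) + (0.5535)(0.9545)(0.1392) = -0.1748, so φ₂ = -10.06°.
Δλ = atan2(sin θ sin δ cos φ₁, cos δ − sin φ₁ sin φ₂) = atan2(0.5232, 0.1526) = 73.743°.
λ₂ = -147.155° + 73.743° = -73.41°.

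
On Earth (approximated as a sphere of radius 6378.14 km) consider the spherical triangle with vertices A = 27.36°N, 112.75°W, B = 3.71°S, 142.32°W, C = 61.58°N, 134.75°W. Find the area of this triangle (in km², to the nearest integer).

Side lengths (central angles): a = 1.1441, b = 0.6500, c = 0.7361 rad; semiperimeter s = 1.2651.
By l'Huilier's theorem, tan(E/4) = √[tan(s/2) tan((s−a)/2) tan((s−b)/2) tan((s−c)/2)], giving spherical excess E = 0.2469 rad.
Area = E·R² = 0.2469 × (6378.14)² ≈ 10043284 km².

10043284 km²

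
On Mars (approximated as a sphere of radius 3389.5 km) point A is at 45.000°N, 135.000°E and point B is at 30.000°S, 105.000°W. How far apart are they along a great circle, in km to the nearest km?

Let φ₁ = 0.7854 rad, φ₂ = -0.5236 rad, and Δλ = 2.0944 rad.
cos c = sin φ₁ sin φ₂ + cos φ₁ cos φ₂ cos Δλ = (0.7071)(-0.5000) + (0.7071)(0.8660)(-0.5000) = -0.65974,
so c = arccos(-0.65974) = 2.29127 rad.
Distance = R·c = 3389.5 × 2.2913 ≈ 7766 km.

7766 km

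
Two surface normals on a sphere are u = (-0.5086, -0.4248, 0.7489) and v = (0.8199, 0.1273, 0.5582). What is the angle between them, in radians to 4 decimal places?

1.6239 rad

u·v = -0.0530; |u| = 1.0000, |v| = 1.0000.
cos θ = (u·v)/(|u||v|) = -0.0530, so θ = 1.6239 rad.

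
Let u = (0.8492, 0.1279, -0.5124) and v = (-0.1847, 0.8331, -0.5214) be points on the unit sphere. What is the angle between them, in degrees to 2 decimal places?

77.48°

u·v = 0.2169; |u| = 1.0000, |v| = 1.0000.
cos θ = (u·v)/(|u||v|) = 0.2169, so θ = 77.48°.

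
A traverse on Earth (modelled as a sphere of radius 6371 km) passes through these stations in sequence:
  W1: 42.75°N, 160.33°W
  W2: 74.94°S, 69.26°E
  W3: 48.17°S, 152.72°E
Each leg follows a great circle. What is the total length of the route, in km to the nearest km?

Leg W1→W2: central angle 2.4641 rad, distance 15699.0 km.
Leg W2→W3: central angle 0.7388 rad, distance 4706.9 km.
Total: 15699.0 + 4706.9 ≈ 20406 km.

20406 km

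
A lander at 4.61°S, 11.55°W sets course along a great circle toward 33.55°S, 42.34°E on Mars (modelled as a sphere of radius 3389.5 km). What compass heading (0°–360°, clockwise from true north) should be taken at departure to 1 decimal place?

Δλ = 53.890° = 0.9406 rad.
y = sin Δλ · cos φ₂ = (0.8079)(0.8334) = 0.6733
x = cos φ₁ sin φ₂ − sin φ₁ cos φ₂ cos Δλ = (0.9968)(-0.5527) − (-0.0804)(0.8334)(0.5893) = -0.5114
θ = atan2(y, x) = 127.22°, so the bearing is 127.2°.

127.2°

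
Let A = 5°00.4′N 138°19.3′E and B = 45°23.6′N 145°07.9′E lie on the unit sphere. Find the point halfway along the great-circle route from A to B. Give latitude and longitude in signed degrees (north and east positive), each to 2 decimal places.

25.24°, 141.14°

Central angle δ = 0.7125 rad. Interpolating on the sphere with fraction f = 0.5:
P = [sin((1−f)δ)·A + sin(fδ)·B] / sin δ = 0.5335·A + 0.5335·B in Cartesian coordinates,
giving P = (-0.7043, 0.5676, 0.4264), i.e. latitude 25.24°, longitude 141.14°.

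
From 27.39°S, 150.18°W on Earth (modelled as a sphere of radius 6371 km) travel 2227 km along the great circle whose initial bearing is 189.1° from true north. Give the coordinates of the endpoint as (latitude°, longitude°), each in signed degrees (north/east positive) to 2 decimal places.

-47.09°, -154.74°

Angular distance δ = d/R = 2227/6371 = 0.34955 rad; initial bearing θ = 3.3004 rad.
sin φ₂ = sin φ₁ cos δ + cos φ₁ sin δ cos θ = (-0.4600)(0.9395) + (0.8879)(0.3425)(-0.9874) = -0.7325, so φ₂ = -47.09°.
Δλ = atan2(sin θ sin δ cos φ₁, cos δ − sin φ₁ sin φ₂) = atan2(-0.0481, 0.6026) = -4.563°.
λ₂ = -150.180° − 4.563° = -154.74°.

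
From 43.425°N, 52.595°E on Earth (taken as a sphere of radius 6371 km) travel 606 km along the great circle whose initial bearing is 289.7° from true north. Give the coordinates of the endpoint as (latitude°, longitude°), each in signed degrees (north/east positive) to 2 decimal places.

Angular distance δ = d/R = 606/6371 = 0.09512 rad; initial bearing θ = 5.0562 rad.
sin φ₂ = sin φ₁ cos δ + cos φ₁ sin δ cos θ = (0.6874)(0.9955) + (0.7263)(0.0950)(0.3371) = 0.7075, so φ₂ = 45.04°.
Δλ = atan2(sin θ sin δ cos φ₁, cos δ − sin φ₁ sin φ₂) = atan2(-0.0649, 0.5091) = -7.269°.
λ₂ = 52.595° − 7.269° = 45.33°.

45.04°, 45.33°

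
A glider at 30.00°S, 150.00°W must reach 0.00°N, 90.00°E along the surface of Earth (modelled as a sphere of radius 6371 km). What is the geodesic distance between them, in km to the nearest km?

In radians: φ₁ = -0.5236, φ₂ = 0.0000, Δλ = -120.000° = -2.0944 rad.
cos c = sin φ₁ sin φ₂ + cos φ₁ cos φ₂ cos Δλ = (-0.5000)(0.0000) + (0.8660)(1.0000)(-0.5000) = -0.43301,
so c = arccos(-0.43301) = 2.01863 rad.
Distance = R·c = 6371 × 2.0186 ≈ 12861 km.

12861 km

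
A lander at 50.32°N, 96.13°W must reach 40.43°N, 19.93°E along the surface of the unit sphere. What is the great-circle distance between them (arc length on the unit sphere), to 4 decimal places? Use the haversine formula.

1.2812

Let φ₁ = 0.8782 rad, φ₂ = 0.7056 rad, and Δλ = 2.0256 rad.
Haversine: a = sin²(Δφ/2) + cos φ₁ cos φ₂ sin²(Δλ/2) = 0.0074 + (0.6385)(0.7612)(0.7197) = 0.35720.
Central angle c = 2·arcsin(√a) = 1.28117 rad.
On the unit sphere the arc length equals the central angle: 1.2812.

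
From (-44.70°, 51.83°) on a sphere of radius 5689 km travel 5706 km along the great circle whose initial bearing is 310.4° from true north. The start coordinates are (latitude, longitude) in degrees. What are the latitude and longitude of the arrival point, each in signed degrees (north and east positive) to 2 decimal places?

0.58°, 11.88°

Angular distance δ = d/R = 5706/5689 = 1.00299 rad; initial bearing θ = 5.4175 rad.
sin φ₂ = sin φ₁ cos δ + cos φ₁ sin δ cos θ = (-0.7034)(0.5378) + (0.7108)(0.8431)(0.6481) = 0.0101, so φ₂ = 0.58°.
Δλ = atan2(sin θ sin δ cos φ₁, cos δ − sin φ₁ sin φ₂) = atan2(-0.4564, 0.5449) = -39.946°.
λ₂ = 51.830° − 39.946° = 11.88°.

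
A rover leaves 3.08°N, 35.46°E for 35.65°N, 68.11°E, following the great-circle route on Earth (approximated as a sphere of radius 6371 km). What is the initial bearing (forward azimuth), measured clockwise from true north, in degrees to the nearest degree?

With φ₁ = 0.0538, φ₂ = 0.6222, Δλ = 0.5699 rad, the forward-azimuth formula gives
θ = atan2( sin Δλ cos φ₂ , cos φ₁ sin φ₂ − sin φ₁ cos φ₂ cos Δλ ) = atan2(0.4384, 0.5452) = 38.80°.
So the initial bearing is 39°.

39°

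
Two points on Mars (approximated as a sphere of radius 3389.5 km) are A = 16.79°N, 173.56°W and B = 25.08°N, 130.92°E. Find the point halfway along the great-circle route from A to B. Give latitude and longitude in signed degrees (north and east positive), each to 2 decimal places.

The central angle between A and B is δ = 0.9105 rad.
With f = 0.5, the slerp weights are sin((1−f)δ)/sin δ = 0.5567 and sin(fδ)/sin δ = 0.5567.
Weighted sum of the unit vectors: (0.5567)·(-0.9513,-0.1074,0.2889) + (0.5567)·(-0.5932,0.6844,0.4239) = (-0.8599, 0.3212, 0.3968).
Converting back: φ = atan2(z, √(x²+y²)) = 23.38°, λ = atan2(y, x) = 159.52°.

23.38°, 159.52°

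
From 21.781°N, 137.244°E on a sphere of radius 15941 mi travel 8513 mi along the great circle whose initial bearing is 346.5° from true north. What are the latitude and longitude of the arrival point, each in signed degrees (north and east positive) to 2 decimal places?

Angular distance δ = d/R = 8513/15941 = 0.53403 rad; initial bearing θ = 6.0476 rad.
sin φ₂ = sin φ₁ cos δ + cos φ₁ sin δ cos θ = (0.3711)(0.8608) + (0.9286)(0.5090)(0.9724) = 0.7790, so φ₂ = 51.17°.
Δλ = atan2(sin θ sin δ cos φ₁, cos δ − sin φ₁ sin φ₂) = atan2(-0.1103, 0.5717) = -10.924°.
λ₂ = 137.244° − 10.924° = 126.32°.

51.17°, 126.32°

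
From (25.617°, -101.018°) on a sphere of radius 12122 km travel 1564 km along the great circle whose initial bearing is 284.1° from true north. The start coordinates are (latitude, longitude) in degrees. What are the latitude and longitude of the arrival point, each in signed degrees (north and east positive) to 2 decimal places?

Angular distance δ = d/R = 1564/12122 = 0.12902 rad; initial bearing θ = 4.9585 rad.
sin φ₂ = sin φ₁ cos δ + cos φ₁ sin δ cos θ = (0.4324)(0.9917) + (0.9017)(0.1287)(0.2436) = 0.4570, so φ₂ = 27.20°.
Δλ = atan2(sin θ sin δ cos φ₁, cos δ − sin φ₁ sin φ₂) = atan2(-0.1125, 0.7941) = -8.065°.
λ₂ = -101.018° − 8.065° = -109.08°.

27.20°, -109.08°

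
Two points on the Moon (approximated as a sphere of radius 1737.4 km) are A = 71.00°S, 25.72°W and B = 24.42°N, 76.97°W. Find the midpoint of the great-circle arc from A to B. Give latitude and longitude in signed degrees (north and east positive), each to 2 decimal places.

The central angle between A and B is δ = 1.7776 rad.
With f = 0.5, the slerp weights are sin((1−f)δ)/sin δ = 0.7932 and sin(fδ)/sin δ = 0.7932.
Weighted sum of the unit vectors: (0.7932)·(0.2933,-0.1413,-0.9455) + (0.7932)·(0.2053,-0.8871,0.4134) = (0.3955, -0.8157, -0.4221).
Converting back: φ = atan2(z, √(x²+y²)) = -24.97°, λ = atan2(y, x) = -64.13°.

-24.97°, -64.13°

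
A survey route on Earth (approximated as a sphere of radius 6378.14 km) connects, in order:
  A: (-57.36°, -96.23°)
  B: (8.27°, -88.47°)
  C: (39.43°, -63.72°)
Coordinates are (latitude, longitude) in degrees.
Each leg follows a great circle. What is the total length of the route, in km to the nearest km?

11596 km

Leg A→B: central angle 1.1508 rad, distance 7340.1 km.
Leg B→C: central angle 0.6673 rad, distance 4256.0 km.
Total: 7340.1 + 4256.0 ≈ 11596 km.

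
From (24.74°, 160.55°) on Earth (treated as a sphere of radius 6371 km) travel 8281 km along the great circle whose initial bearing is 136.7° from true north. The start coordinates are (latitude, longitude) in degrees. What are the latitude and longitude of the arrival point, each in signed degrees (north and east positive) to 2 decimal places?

-31.66°, -148.53°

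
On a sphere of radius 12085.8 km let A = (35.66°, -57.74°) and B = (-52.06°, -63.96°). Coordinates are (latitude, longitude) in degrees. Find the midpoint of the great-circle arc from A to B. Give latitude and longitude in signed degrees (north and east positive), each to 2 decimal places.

The central angle between A and B is δ = 1.5339 rad.
With f = 0.5, the slerp weights are sin((1−f)δ)/sin δ = 0.6944 and sin(fδ)/sin δ = 0.6944.
Weighted sum of the unit vectors: (0.6944)·(0.4337,-0.6871,0.5830) + (0.6944)·(0.2699,-0.5524,-0.7887) = (0.4886, -0.8607, -0.1428).
Converting back: φ = atan2(z, √(x²+y²)) = -8.21°, λ = atan2(y, x) = -60.42°.

-8.21°, -60.42°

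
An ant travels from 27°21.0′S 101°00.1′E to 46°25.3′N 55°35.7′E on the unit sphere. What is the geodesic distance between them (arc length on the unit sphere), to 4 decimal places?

1.4736

In radians: φ₁ = -0.4773, φ₂ = 0.8102, Δλ = -45.407° = -0.7925 rad.
cos c = sin φ₁ sin φ₂ + cos φ₁ cos φ₂ cos Δλ = (-0.4594)(0.7244) + (0.8882)(0.6893)(0.7021) = 0.09705,
so c = arccos(0.09705) = 1.47360 rad.
On the unit sphere the arc length equals the central angle: 1.4736.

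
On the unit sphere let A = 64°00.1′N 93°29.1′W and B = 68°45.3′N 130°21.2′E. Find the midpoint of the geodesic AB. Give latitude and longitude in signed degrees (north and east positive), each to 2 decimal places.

80.48°, -148.30°

Central angle δ = 0.7624 rad. Interpolating on the sphere with fraction f = 0.5:
P = [sin((1−f)δ)·A + sin(fδ)·B] / sin δ = 0.5387·A + 0.5387·B in Cartesian coordinates,
giving P = (-0.1407, -0.0869, 0.9862), i.e. latitude 80.48°, longitude -148.30°.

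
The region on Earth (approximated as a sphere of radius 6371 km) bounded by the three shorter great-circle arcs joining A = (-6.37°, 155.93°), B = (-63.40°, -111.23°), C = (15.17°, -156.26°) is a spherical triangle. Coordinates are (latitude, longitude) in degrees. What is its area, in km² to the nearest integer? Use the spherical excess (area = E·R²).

Side lengths (central angles): a = 1.4993, b = 0.9082, c = 1.4936 rad; semiperimeter s = 1.9505.
By l'Huilier's theorem, tan(E/4) = √[tan(s/2) tan((s−a)/2) tan((s−b)/2) tan((s−c)/2)], giving spherical excess E = 0.8382 rad.
Area = E·R² = 0.8382 × (6371)² ≈ 34020486 km².

34020486 km²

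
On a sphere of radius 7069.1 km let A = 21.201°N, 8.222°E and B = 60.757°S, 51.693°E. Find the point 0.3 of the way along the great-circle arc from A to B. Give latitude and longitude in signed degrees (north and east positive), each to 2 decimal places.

-4.14°, 16.94°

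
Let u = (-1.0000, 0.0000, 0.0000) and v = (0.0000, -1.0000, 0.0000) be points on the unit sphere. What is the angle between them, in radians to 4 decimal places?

1.5708 rad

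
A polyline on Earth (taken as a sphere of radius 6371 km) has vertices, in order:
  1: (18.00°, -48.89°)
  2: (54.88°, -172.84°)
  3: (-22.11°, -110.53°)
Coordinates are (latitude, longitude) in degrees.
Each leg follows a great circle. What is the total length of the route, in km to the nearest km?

Leg 1→2: central angle 1.6236 rad, distance 10344.1 km.
Leg 2→3: central angle 1.6310 rad, distance 10391.3 km.
Total: 10344.1 + 10391.3 ≈ 20735 km.

20735 km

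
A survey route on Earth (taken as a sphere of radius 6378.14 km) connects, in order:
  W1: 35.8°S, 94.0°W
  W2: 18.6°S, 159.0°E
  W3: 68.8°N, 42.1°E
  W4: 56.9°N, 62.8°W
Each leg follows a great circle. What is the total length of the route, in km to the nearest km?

28073 km

Leg W1→W2: central angle 1.6090 rad, distance 10262.3 km.
Leg W2→W3: central angle 2.0403 rad, distance 13013.3 km.
Leg W3→W4: central angle 0.7521 rad, distance 4797.1 km.
Total: 10262.3 + 13013.3 + 4797.1 ≈ 28073 km.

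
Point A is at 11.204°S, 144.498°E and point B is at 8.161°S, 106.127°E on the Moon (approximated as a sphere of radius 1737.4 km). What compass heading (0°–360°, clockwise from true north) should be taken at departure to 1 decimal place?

271.1°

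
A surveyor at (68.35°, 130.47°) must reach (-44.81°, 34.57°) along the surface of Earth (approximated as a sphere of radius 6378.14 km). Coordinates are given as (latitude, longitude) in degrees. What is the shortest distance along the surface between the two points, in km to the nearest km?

With latitudes φ₁ = 68.350°, φ₂ = -44.810° and longitude difference Δλ = -95.900°:
Haversine: a = sin²(Δφ/2) + cos φ₁ cos φ₂ sin²(Δλ/2) = 0.6967 + (0.3689)(0.7094)(0.5514) = 0.84097.
Central angle c = 2·arcsin(√a) = 2.32122 rad.
Distance = R·c = 6378.14 × 2.3212 ≈ 14805 km.

14805 km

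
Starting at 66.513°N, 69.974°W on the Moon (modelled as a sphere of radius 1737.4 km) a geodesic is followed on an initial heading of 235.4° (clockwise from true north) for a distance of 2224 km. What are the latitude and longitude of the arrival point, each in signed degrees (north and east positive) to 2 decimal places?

Angular distance δ = d/R = 2224/1737.4 = 1.28007 rad; initial bearing θ = 4.1085 rad.
sin φ₂ = sin φ₁ cos δ + cos φ₁ sin δ cos θ = (0.9172)(0.2866) + (0.3985)(0.9580)(-0.5678) = 0.0461, so φ₂ = 2.64°.
Δλ = atan2(sin θ sin δ cos φ₁, cos δ − sin φ₁ sin φ₂) = atan2(-0.3143, 0.2444) = -52.133°.
λ₂ = -69.974° − 52.133° = -122.11°.

2.64°, -122.11°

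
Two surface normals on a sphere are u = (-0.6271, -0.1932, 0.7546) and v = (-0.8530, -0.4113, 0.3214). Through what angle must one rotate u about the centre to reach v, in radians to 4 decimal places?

0.5416 rad

u·v = 0.8569; |u| = 1.0000, |v| = 1.0000.
cos θ = (u·v)/(|u||v|) = 0.8569, so θ = 0.5416 rad.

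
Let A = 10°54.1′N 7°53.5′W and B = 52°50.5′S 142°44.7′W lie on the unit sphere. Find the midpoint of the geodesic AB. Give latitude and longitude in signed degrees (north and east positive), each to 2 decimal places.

-40.90°, -45.50°

The central angle between A and B is δ = 2.1761 rad.
With f = 0.5, the slerp weights are sin((1−f)δ)/sin δ = 1.0771 and sin(fδ)/sin δ = 1.0771.
Weighted sum of the unit vectors: (1.0771)·(0.9727,-0.1348,0.1891) + (1.0771)·(-0.4808,-0.3657,-0.7970) = (0.5298, -0.5391, -0.6547).
Converting back: φ = atan2(z, √(x²+y²)) = -40.90°, λ = atan2(y, x) = -45.50°.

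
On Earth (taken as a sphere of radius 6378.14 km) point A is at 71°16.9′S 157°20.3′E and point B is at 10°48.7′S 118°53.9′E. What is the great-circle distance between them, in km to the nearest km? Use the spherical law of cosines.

7222 km

With latitudes φ₁ = -71.282°, φ₂ = -10.812° and longitude difference Δλ = -38.440°:
cos c = sin φ₁ sin φ₂ + cos φ₁ cos φ₂ cos Δλ = (-0.9471)(-0.1876) + (0.3209)(0.9822)(0.7833) = 0.42456,
so c = arccos(0.42456) = 1.13232 rad.
Distance = R·c = 6378.14 × 1.1323 ≈ 7222 km.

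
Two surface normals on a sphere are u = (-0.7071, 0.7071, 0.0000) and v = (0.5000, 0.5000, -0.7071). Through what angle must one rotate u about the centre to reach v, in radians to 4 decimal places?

u·v = 0.0000; |u| = 1.0000, |v| = 1.0000.
cos θ = (u·v)/(|u||v|) = 0.0000, so θ = 1.5708 rad.

1.5708 rad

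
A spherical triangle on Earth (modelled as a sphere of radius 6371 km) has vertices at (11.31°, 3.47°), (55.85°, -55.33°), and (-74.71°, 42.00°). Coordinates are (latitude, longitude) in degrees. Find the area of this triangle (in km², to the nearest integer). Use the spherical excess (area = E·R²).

Side lengths (central angles): a = 2.5273, b = 1.5577, c = 1.1069 rad; semiperimeter s = 2.5959.
By l'Huilier's theorem, tan(E/4) = √[tan(s/2) tan((s−a)/2) tan((s−b)/2) tan((s−c)/2)], giving spherical excess E = 0.9956 rad.
Area = E·R² = 0.9956 × (6371)² ≈ 40412375 km².

40412375 km²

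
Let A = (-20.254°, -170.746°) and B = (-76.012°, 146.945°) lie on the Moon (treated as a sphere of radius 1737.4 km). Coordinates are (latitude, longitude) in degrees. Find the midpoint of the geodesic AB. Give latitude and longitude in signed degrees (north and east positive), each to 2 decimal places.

-49.39°, -179.03°

The central angle between A and B is δ = 1.0430 rad.
With f = 0.5, the slerp weights are sin((1−f)δ)/sin δ = 0.5767 and sin(fδ)/sin δ = 0.5767.
Weighted sum of the unit vectors: (0.5767)·(-0.9260,-0.1509,-0.3462) + (0.5767)·(-0.2026,0.1318,-0.9703) = (-0.6508, -0.0110, -0.7592).
Converting back: φ = atan2(z, √(x²+y²)) = -49.39°, λ = atan2(y, x) = -179.03°.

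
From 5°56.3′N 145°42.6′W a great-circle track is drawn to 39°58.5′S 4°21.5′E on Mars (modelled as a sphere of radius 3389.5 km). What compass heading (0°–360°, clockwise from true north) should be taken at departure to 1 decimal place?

146.2°

With φ₁ = 0.1036, φ₂ = -0.6977, Δλ = 2.6192 rad, the forward-azimuth formula gives
θ = atan2( sin Δλ cos φ₂ , cos φ₁ sin φ₂ − sin φ₁ cos φ₂ cos Δλ ) = atan2(0.3824, -0.5703) = 146.16°.
So the initial bearing is 146.2°.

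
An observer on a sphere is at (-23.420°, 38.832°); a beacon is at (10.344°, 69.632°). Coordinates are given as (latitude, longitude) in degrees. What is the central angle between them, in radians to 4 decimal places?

With latitudes φ₁ = -23.420°, φ₂ = 10.344° and longitude difference Δλ = 30.800°:
cos c = sin φ₁ sin φ₂ + cos φ₁ cos φ₂ cos Δλ = (-0.3975)(0.1796) + (0.9176)(0.9837)(0.8590) = 0.70402,
so c = arccos(0.70402) = 0.78976 rad.
So the angular separation is 0.7898 rad.

0.7898 rad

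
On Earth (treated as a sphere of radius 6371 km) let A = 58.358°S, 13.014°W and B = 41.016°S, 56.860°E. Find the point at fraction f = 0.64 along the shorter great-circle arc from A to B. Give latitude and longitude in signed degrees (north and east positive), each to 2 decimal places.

Central angle δ = 0.8025 rad. Interpolating on the sphere with fraction f = 0.64:
P = [sin((1−f)δ)·A + sin(fδ)·B] / sin δ = 0.3962·A + 0.6832·B in Cartesian coordinates,
giving P = (0.4843, 0.3849, -0.7857), i.e. latitude -51.78°, longitude 38.47°.

-51.78°, 38.47°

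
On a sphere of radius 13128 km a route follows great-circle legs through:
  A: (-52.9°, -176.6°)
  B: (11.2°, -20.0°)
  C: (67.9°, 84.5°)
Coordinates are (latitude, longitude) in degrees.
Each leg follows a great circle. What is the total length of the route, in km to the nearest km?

50234 km

Leg A→B: central angle 2.3434 rad, distance 30763.6 km.
Leg B→C: central angle 1.4831 rad, distance 19470.5 km.
Total: 30763.6 + 19470.5 ≈ 50234 km.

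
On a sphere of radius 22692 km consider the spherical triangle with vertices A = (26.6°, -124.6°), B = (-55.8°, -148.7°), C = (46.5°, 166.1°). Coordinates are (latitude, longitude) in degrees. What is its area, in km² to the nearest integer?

Side lengths (central angles): a = 1.9043, b = 0.9976, c = 1.4822 rad; semiperimeter s = 2.1920.
By l'Huilier's theorem, tan(E/4) = √[tan(s/2) tan((s−a)/2) tan((s−b)/2) tan((s−c)/2)], giving spherical excess E = 1.0419 rad.
Area = E·R² = 1.0419 × (22692)² ≈ 536512998 km².

536512998 km²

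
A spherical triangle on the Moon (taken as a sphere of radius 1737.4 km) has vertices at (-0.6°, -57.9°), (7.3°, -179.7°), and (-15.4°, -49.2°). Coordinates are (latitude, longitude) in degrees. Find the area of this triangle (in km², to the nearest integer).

Side lengths (central angles): a = 2.2847, b = 0.2987, c = 2.1223 rad; semiperimeter s = 2.3528.
By l'Huilier's theorem, tan(E/4) = √[tan(s/2) tan((s−a)/2) tan((s−b)/2) tan((s−c)/2)], giving spherical excess E = 0.4984 rad.
Area = E·R² = 0.4984 × (1737.4)² ≈ 1504332 km².

1504332 km²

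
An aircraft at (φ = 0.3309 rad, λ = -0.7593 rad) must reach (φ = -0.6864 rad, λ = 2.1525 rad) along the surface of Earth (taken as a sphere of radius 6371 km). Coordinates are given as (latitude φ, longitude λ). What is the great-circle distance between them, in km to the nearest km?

17421 km

Let φ₁ = 0.3309 rad, φ₂ = -0.6864 rad, and Δλ = 2.9118 rad.
cos c = sin φ₁ sin φ₂ + cos φ₁ cos φ₂ cos Δλ = (0.3249)(-0.6338) + (0.9458)(0.7735)(-0.9737) = -0.91824,
so c = arccos(-0.91824) = 2.73442 rad.
Distance = R·c = 6371 × 2.7344 ≈ 17421 km.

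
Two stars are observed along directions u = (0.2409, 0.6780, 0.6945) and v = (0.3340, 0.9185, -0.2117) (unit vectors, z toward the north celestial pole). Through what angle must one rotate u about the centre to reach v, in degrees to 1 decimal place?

56.2°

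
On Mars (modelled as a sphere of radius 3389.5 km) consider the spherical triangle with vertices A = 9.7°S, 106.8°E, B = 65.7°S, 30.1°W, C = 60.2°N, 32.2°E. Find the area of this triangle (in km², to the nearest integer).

31395095 km²

Side lengths (central angles): a = 2.3404, b = 1.5869, c = 1.7139 rad; semiperimeter s = 2.8206.
By l'Huilier's theorem, tan(E/4) = √[tan(s/2) tan((s−a)/2) tan((s−b)/2) tan((s−c)/2)], giving spherical excess E = 2.7327 rad.
Area = E·R² = 2.7327 × (3389.5)² ≈ 31395095 km².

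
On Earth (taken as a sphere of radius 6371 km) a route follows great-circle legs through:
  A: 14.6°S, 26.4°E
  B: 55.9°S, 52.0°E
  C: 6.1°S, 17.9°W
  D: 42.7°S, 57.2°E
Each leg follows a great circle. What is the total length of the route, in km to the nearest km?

Leg A→B: central angle 0.7982 rad, distance 5085.3 km.
Leg B→C: central angle 1.2874 rad, distance 8202.3 km.
Leg C→D: central angle 1.3078 rad, distance 8332.1 km.
Total: 5085.3 + 8202.3 + 8332.1 ≈ 21620 km.

21620 km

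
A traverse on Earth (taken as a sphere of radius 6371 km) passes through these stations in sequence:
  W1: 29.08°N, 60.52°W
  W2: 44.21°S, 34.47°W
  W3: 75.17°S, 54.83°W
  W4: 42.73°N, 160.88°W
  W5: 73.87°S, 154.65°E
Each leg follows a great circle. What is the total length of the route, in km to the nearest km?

40559 km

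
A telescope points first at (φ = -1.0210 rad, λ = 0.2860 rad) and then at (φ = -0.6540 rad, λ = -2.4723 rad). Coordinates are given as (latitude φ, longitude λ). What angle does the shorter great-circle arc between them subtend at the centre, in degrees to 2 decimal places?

With latitudes φ₁ = -58.499°, φ₂ = -37.471° and longitude difference Δλ = -158.039°:
cos c = sin φ₁ sin φ₂ + cos φ₁ cos φ₂ cos Δλ = (-0.8526)(-0.6084) + (0.5225)(0.7937)(-0.9274) = 0.13411,
so c = arccos(0.13411) = 1.43628 rad.
So the angular separation is 82.29°.

82.29°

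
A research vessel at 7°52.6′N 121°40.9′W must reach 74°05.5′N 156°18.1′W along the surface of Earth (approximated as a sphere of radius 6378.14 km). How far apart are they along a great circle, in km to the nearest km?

7702 km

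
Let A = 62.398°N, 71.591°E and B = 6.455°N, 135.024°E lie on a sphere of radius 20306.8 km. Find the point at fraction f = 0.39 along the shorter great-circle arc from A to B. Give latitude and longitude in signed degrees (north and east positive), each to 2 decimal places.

44.65°, 109.85°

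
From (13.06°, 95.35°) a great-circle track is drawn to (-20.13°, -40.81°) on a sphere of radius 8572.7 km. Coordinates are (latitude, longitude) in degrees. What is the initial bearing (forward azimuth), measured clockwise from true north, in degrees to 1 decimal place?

With φ₁ = 0.2279, φ₂ = -0.3513, Δλ = -2.3764 rad, the forward-azimuth formula gives
θ = atan2( sin Δλ cos φ₂ , cos φ₁ sin φ₂ − sin φ₁ cos φ₂ cos Δλ ) = atan2(-0.6503, -0.1822) = -105.65°.
Adding 360° brings this into [0°, 360°): 254.3°.

254.3°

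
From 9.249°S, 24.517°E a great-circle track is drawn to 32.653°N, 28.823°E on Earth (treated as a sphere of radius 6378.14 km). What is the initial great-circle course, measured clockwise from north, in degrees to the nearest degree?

5°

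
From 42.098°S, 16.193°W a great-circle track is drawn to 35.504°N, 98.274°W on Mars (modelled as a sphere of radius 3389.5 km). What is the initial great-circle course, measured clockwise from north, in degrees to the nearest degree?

Δλ = -82.081° = -1.4326 rad.
y = sin Δλ · cos φ₂ = (-0.9905)(0.8141) = -0.8063
x = cos φ₁ sin φ₂ − sin φ₁ cos φ₂ cos Δλ = (0.7420)(0.5808) − (-0.6704)(0.8141)(0.1378) = 0.5061
θ = atan2(y, x) = -57.88°; adding 360° gives 302°.

302°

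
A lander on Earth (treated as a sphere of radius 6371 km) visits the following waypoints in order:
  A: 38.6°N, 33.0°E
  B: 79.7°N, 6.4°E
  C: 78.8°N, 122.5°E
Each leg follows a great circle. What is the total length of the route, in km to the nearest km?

6738 km

Leg A→B: central angle 0.7395 rad, distance 4711.7 km.
Leg B→C: central angle 0.3180 rad, distance 2025.9 km.
Total: 4711.7 + 2025.9 ≈ 6738 km.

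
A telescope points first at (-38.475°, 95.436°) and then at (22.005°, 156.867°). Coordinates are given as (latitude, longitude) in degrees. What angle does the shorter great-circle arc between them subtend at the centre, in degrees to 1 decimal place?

83.5°

Let φ₁ = -0.6715 rad, φ₂ = 0.3841 rad, and Δλ = 1.0722 rad.
Haversine: a = sin²(Δφ/2) + cos φ₁ cos φ₂ sin²(Δλ/2) = 0.2536 + (0.7829)(0.9272)(0.2609) = 0.44300.
Central angle c = 2·arcsin(√a) = 1.45656 rad.
So the angular separation is 83.5°.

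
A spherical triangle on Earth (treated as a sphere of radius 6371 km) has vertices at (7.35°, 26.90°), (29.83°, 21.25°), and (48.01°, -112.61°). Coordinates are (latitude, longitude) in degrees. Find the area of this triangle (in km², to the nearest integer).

5364858 km²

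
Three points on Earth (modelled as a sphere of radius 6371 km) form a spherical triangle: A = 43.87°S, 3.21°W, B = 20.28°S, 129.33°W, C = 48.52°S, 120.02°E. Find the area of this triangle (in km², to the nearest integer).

Side lengths (central angles): a = 1.5302, b = 1.3103, c = 1.7299 rad; semiperimeter s = 2.2852.
By l'Huilier's theorem, tan(E/4) = √[tan(s/2) tan((s−a)/2) tan((s−b)/2) tan((s−c)/2)], giving spherical excess E = 1.3904 rad.
Area = E·R² = 1.3904 × (6371)² ≈ 56434176 km².

56434176 km²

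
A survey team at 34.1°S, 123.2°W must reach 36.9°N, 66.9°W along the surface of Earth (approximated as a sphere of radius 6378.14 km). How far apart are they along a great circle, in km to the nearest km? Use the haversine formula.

In radians: φ₁ = -0.5952, φ₂ = 0.6440, Δλ = 56.300° = 0.9826 rad.
Haversine: a = sin²(Δφ/2) + cos φ₁ cos φ₂ sin²(Δλ/2) = 0.3372 + (0.8281)(0.7997)(0.2226) = 0.48460.
Central angle c = 2·arcsin(√a) = 1.54000 rad.
Distance = R·c = 6378.14 × 1.5400 ≈ 9822 km.

9822 km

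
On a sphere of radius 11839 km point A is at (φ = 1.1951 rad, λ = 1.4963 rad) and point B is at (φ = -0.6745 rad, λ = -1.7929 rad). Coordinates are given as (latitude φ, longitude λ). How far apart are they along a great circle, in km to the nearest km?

30956 km

Let φ₁ = 1.1951 rad, φ₂ = -0.6745 rad, and Δλ = 2.9940 rad.
Haversine: a = sin²(Δφ/2) + cos φ₁ cos φ₂ sin²(Δλ/2) = 0.6472 + (0.3669)(0.7810)(0.9946) = 0.93220.
Central angle c = 2·arcsin(√a) = 2.61476 rad.
Distance = R·c = 11839 × 2.6148 ≈ 30956 km.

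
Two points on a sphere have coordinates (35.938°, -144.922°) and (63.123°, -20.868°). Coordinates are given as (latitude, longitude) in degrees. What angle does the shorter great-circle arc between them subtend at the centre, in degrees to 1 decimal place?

71.4°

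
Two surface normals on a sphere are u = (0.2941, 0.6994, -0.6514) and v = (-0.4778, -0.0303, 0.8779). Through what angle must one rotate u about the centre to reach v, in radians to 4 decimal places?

2.3944 rad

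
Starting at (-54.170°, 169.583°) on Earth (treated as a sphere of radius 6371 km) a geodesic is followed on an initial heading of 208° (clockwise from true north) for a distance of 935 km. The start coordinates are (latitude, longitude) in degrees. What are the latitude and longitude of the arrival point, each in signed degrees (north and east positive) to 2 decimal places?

-61.36°, 161.35°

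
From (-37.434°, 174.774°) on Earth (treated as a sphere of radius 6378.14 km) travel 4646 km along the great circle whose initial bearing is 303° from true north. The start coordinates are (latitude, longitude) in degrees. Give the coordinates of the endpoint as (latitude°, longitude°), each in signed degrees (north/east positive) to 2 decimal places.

Angular distance δ = d/R = 4646/6378.14 = 0.72843 rad; initial bearing θ = 5.2883 rad.
sin φ₂ = sin φ₁ cos δ + cos φ₁ sin δ cos θ = (-0.6078)(0.7462) + (0.7941)(0.6657)(0.5446) = -0.1657, so φ₂ = -9.54°.
Δλ = atan2(sin θ sin δ cos φ₁, cos δ − sin φ₁ sin φ₂) = atan2(-0.4433, 0.6455) = -34.480°.
λ₂ = 174.774° − 34.480° = 140.29°.

-9.54°, 140.29°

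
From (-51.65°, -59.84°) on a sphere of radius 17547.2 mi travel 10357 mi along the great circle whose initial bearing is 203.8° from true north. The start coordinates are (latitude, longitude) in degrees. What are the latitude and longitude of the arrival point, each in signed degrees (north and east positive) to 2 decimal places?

-75.35°, -122.50°

Angular distance δ = d/R = 10357/17547.2 = 0.59024 rad; initial bearing θ = 3.5570 rad.
sin φ₂ = sin φ₁ cos δ + cos φ₁ sin δ cos θ = (-0.7842)(0.8308) + (0.6205)(0.5566)(-0.9150) = -0.9675, so φ₂ = -75.35°.
Δλ = atan2(sin θ sin δ cos φ₁, cos δ − sin φ₁ sin φ₂) = atan2(-0.1394, 0.0721) = -62.658°.
λ₂ = -59.840° − 62.658° = -122.50°.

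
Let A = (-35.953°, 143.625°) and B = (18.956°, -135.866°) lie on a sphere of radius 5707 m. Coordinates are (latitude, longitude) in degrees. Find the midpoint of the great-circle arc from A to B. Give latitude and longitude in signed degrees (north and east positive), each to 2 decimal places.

-11.05°, -172.36°

The central angle between A and B is δ = 1.6353 rad.
With f = 0.5, the slerp weights are sin((1−f)δ)/sin δ = 0.7311 and sin(fδ)/sin δ = 0.7311.
Weighted sum of the unit vectors: (0.7311)·(-0.6518,0.4801,-0.5871) + (0.7311)·(-0.6788,-0.6586,0.3248) = (-0.9727, -0.1305, -0.1917).
Converting back: φ = atan2(z, √(x²+y²)) = -11.05°, λ = atan2(y, x) = -172.36°.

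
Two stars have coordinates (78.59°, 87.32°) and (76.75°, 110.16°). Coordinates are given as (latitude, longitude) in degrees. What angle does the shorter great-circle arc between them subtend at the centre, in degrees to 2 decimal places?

5.17°

Let φ₁ = 1.3717 rad, φ₂ = 1.3395 rad, and Δλ = 0.3986 rad.
cos c = sin φ₁ sin φ₂ + cos φ₁ cos φ₂ cos Δλ = (0.9802)(0.9734) + (0.1978)(0.2292)(0.9216) = 0.99593,
so c = arccos(0.99593) = 0.09026 rad.
So the angular separation is 5.17°.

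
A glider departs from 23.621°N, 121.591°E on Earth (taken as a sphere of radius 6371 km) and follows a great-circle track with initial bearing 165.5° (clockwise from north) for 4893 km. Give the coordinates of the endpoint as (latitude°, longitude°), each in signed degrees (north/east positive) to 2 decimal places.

Angular distance δ = d/R = 4893/6371 = 0.76801 rad; initial bearing θ = 2.8885 rad.
sin φ₂ = sin φ₁ cos δ + cos φ₁ sin δ cos θ = (0.4007)(0.7193) + (0.9162)(0.6947)(-0.9681) = -0.3280, so φ₂ = -19.15°.
Δλ = atan2(sin θ sin δ cos φ₁, cos δ − sin φ₁ sin φ₂) = atan2(0.1594, 0.8507) = 10.610°.
λ₂ = 121.591° + 10.610° = 132.20°.

-19.15°, 132.20°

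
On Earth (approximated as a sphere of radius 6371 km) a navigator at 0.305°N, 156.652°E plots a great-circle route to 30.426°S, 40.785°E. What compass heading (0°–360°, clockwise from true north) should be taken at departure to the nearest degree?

237°

With φ₁ = 0.0053, φ₂ = -0.5310, Δλ = -2.0223 rad, the forward-azimuth formula gives
θ = atan2( sin Δλ cos φ₂ , cos φ₁ sin φ₂ − sin φ₁ cos φ₂ cos Δλ ) = atan2(-0.7759, -0.5044) = -123.03°.
Adding 360° brings this into [0°, 360°): 237°.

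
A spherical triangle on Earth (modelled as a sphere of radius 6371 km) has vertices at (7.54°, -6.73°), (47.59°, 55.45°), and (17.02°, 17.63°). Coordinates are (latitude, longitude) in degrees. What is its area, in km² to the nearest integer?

4473376 km²

Side lengths (central angles): a = 0.7590, b = 0.4465, c = 1.1495 rad; semiperimeter s = 1.1775.
By l'Huilier's theorem, tan(E/4) = √[tan(s/2) tan((s−a)/2) tan((s−b)/2) tan((s−c)/2)], giving spherical excess E = 0.1102 rad.
Area = E·R² = 0.1102 × (6371)² ≈ 4473376 km².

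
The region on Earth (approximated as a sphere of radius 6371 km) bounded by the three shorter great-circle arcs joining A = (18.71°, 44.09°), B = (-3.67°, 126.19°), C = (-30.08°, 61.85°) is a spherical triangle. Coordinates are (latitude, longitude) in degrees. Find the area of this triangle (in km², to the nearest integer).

Side lengths (central angles): a = 1.1527, b = 0.9024, c = 1.4612 rad; semiperimeter s = 1.7581.
By l'Huilier's theorem, tan(E/4) = √[tan(s/2) tan((s−a)/2) tan((s−b)/2) tan((s−c)/2)], giving spherical excess E = 0.6361 rad.
Area = E·R² = 0.6361 × (6371)² ≈ 25818572 km².

25818572 km²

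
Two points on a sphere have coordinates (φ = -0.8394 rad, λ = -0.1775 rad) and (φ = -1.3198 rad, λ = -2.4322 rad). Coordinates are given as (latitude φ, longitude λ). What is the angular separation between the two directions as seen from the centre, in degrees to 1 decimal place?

With latitudes φ₁ = -48.094°, φ₂ = -75.619° and longitude difference Δλ = -129.185°:
Haversine: a = sin²(Δφ/2) + cos φ₁ cos φ₂ sin²(Δλ/2) = 0.0566 + (0.6679)(0.2484)(0.8159) = 0.19195.
Central angle c = 2·arcsin(√a) = 0.90700 rad.
So the angular separation is 52.0°.

52.0°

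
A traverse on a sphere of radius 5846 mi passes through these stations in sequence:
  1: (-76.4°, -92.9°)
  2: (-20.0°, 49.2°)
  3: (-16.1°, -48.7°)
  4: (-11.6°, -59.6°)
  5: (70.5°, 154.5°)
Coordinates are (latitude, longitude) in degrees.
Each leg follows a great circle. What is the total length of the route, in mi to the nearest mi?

30761 mi

Leg 1→2: central angle 1.4121 rad, distance 8254.9 mi.
Leg 2→3: central angle 1.6000 rad, distance 9353.9 mi.
Leg 3→4: central angle 0.2006 rad, distance 1173.0 mi.
Leg 4→5: central angle 2.0491 rad, distance 11979.3 mi.
Total: 8254.9 + 9353.9 + 1173.0 + 11979.3 ≈ 30761 mi.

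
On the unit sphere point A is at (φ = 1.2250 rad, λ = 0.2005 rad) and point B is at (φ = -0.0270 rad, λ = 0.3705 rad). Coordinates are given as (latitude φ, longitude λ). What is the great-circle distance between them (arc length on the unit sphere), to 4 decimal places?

1.2571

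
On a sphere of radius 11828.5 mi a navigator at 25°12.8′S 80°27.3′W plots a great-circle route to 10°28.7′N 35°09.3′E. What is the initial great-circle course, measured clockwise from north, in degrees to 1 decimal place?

91.1°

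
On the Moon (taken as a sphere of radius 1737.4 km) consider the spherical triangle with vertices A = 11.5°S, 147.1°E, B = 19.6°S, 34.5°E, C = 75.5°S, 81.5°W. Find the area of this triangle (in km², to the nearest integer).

4629530 km²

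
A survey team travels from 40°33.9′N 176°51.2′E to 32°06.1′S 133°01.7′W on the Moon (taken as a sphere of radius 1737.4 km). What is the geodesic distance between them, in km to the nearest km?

2613 km

Let φ₁ = 0.7080 rad, φ₂ = -0.5603 rad, and Δλ = 0.8747 rad.
cos c = sin φ₁ sin φ₂ + cos φ₁ cos φ₂ cos Δλ = (0.6503)(-0.5314) + (0.7597)(0.8471)(0.6412) = 0.06704,
so c = arccos(0.06704) = 1.50371 rad.
Distance = R·c = 1737.4 × 1.5037 ≈ 2613 km.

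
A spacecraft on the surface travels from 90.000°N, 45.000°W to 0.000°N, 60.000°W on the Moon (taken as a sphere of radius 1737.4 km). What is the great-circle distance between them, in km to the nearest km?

2729 km

In radians: φ₁ = 1.5708, φ₂ = 0.0000, Δλ = -15.000° = -0.2618 rad.
cos c = sin φ₁ sin φ₂ + cos φ₁ cos φ₂ cos Δλ = (1.0000)(0.0000) + (0.0000)(1.0000)(0.9659) = 0.00000,
so c = arccos(0.00000) = 1.57080 rad.
Distance = R·c = 1737.4 × 1.5708 ≈ 2729 km.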